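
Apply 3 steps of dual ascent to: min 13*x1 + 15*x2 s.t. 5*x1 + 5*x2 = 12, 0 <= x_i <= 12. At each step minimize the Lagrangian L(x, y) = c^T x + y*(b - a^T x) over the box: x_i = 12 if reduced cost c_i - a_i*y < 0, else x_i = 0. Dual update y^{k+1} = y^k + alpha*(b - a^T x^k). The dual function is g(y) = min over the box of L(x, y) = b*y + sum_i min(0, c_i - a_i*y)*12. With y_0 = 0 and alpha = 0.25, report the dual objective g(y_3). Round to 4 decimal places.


Dual ascent for LP: min 13*x1 + 15*x2, 5*x1 + 5*x2 = 12, 0 <= x_i <= 12
Step 1: y^k = 0.0, reduced costs: (13.0, 15.0)
  x^k = (0.0, 0.0), subgradient = b - a^T x = 12.0
  y^{k+1} = 0.0 + 0.25*12.0 = 3.0
Step 2: y^k = 3.0, reduced costs: (-2.0, 0.0)
  x^k = (12.0, 0.0), subgradient = b - a^T x = -48.0
  y^{k+1} = 3.0 + 0.25*-48.0 = -9.0
Step 3: y^k = -9.0, reduced costs: (58.0, 60.0)
  x^k = (0.0, 0.0), subgradient = b - a^T x = 12.0
  y^{k+1} = -9.0 + 0.25*12.0 = -6.0
Dual objective at y_3 = -6.0: reduced costs (43.0, 45.0), box minimizer x = (0.0, 0.0)
g(y_3) = b*y + (c1 - a1*y)*x1 + (c2 - a2*y)*x2 = 12*(-6.0) + 43.0*0.0 + 45.0*0.0 = -72.0 + 0.0 + 0.0 = -72.0


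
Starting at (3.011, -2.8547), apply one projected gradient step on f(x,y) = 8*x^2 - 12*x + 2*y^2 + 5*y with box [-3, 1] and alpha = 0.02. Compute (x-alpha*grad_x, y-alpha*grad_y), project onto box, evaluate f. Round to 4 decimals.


Step 1: Compute gradient at (3.011, -2.8547).
grad_x = 2*8*3.011 - 12 = 36.176
grad_y = 2*2*-2.8547 + 5 = -6.4188
Step 2: Gradient step.
x_raw = 3.011 - 0.02*36.176 = 2.2875
y_raw = -2.8547 - 0.02*-6.4188 = -2.7263
Step 3: Project onto [-3, 1].
x_proj = clip(2.2875) = 1.0
y_proj = clip(-2.7263) = -2.7263
Step 4: Evaluate f.
f(1.0, -2.7263) = -2.7659


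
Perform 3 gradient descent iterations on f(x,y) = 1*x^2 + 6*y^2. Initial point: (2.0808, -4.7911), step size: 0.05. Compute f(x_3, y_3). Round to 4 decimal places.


Gradient descent on f(x,y) = 1*x^2 + 6*y^2.
Starting point: (2.0808, -4.7911), alpha = 0.05
Step 1: grad_x = 2*1*2.0808 = 4.1616, grad_y = 2*6*-4.7911 = -57.4932
  x_1 = 2.0808 - 0.05*4.1616 = 1.8727
  y_1 = -4.7911 - 0.05*-57.4932 = -1.9164
Step 2: grad_x = 2*1*1.8727 = 3.7454, grad_y = 2*6*-1.9164 = -22.9973
  x_2 = 1.8727 - 0.05*3.7454 = 1.6854
  y_2 = -1.9164 - 0.05*-22.9973 = -0.7666
Step 3: grad_x = 2*1*1.6854 = 3.3709, grad_y = 2*6*-0.7666 = -9.1989
  x_3 = 1.6854 - 0.05*3.3709 = 1.5169
  y_3 = -0.7666 - 0.05*-9.1989 = -0.3066
f(1.5169, -0.3066) = 1*1.5169^2 + 6*(-0.3066)^2 = 2.8651


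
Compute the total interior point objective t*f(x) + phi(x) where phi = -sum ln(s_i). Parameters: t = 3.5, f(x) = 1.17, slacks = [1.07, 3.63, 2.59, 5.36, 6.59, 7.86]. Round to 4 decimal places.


Step 1: Compute log-barrier.
ln values: [0.0677, 1.2892, 0.9517, 1.679, 1.8856, 2.0618]
phi = -(0.0677 + 1.2892 + 0.9517 + 1.679 + 1.8856 + 2.0618) = -7.9349
Step 2: Compute augmented objective.
t*f(x) = 3.5*1.17 = 4.095
Total = 4.095 - 7.9349 = -3.8399


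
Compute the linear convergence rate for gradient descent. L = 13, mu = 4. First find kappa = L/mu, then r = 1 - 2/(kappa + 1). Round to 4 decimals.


Step 1: Compute the condition number.
kappa = L/mu = 13/4 = 3.25
Step 2: Compute the convergence rate.
r = 1 - 2/(kappa + 1) = 1 - 2*mu/(L + mu) = (L - mu)/(L + mu) = 9/17 = 0.5294


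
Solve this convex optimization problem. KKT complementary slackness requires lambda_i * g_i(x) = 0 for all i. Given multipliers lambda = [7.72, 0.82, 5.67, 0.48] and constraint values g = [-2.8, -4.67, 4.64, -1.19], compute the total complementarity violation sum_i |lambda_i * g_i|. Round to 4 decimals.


KKT complementary slackness check:
lambda_1 * g_1 = 7.72 * -2.8 = -21.616
lambda_2 * g_2 = 0.82 * -4.67 = -3.8294
lambda_3 * g_3 = 5.67 * 4.64 = 26.3088
lambda_4 * g_4 = 0.48 * -1.19 = -0.5712
Total violation = 21.616 + 3.8294 + 26.3088 + 0.5712 = 52.3254


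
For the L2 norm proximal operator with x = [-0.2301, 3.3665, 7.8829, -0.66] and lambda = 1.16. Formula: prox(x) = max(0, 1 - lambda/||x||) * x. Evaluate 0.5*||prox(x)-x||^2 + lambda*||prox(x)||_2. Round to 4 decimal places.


Step 1: Compute ||x||.
||x|| = 8.6001
Step 2: Compute scaling factor.
scale = max(0, 1 - 1.16/8.6001) = 0.8651
Step 3: prox(x) = [-0.1991, 2.9124, 6.8196, -0.571]
||prox(x)|| = 7.4401
Step 4: Proximal objective.
0.5*||prox-x||^2 = 0.6728
lambda*||prox|| = 8.6305
Total = 9.3033


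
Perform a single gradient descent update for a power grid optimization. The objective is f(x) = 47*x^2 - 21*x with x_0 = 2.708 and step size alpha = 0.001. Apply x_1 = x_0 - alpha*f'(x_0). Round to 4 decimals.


We compute the gradient at x_0 and apply the update.
f'(x) = 94*x - 21
f'(2.708) = 94*2.708 - 21 = 233.552
x_1 = 2.708 - 0.001*233.552 = 2.4744


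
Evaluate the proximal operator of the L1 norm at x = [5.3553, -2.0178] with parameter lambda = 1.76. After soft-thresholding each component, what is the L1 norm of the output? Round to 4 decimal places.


Soft-thresholding with lambda = 1.76:
prox(5.3553) = sign(5.3553)*max(|5.3553| - 1.76, 0) = 3.5953
prox(-2.0178) = sign(-2.0178)*max(|-2.0178| - 1.76, 0) = -0.2578
prox(x) = [3.5953, -0.2578]
||prox(x)||_1 = 3.5953 + 0.2578 = 3.8531


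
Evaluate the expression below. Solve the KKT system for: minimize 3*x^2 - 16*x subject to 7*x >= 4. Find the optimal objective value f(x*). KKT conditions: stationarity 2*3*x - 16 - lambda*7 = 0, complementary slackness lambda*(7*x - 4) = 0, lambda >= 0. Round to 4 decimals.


Step 1: Try lambda = 0 (constraint inactive).
Stationarity: 2*3*x - 16 = 0
x* = 16/(2*3) = 8/3 = 2.6667 (rounded; the exact value 8/3 is used below)
Check constraint: 7*2.6667 = 18.6669 >= 4 -- satisfied.
Step 2: Compute optimal value.
f(x*) = 3*(8/3)^2 - 16*(8/3) = -21.3333


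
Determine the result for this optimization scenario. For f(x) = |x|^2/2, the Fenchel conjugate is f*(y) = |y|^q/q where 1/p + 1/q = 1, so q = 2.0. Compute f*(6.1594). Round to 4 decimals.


The conjugate exponent q satisfies 1/p + 1/q = 1.
p = 2, so q = 2/(2 - 1) = 2.0
|y|^q = 6.1594^2.0 = 37.9382
f*(6.1594) = 37.9382 / 2.0 = 18.9691


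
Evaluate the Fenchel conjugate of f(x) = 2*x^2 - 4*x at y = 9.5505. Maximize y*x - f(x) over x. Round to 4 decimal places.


f*(y) = sup_x {y*x - a*x^2 - b*x} = sup_x {(y-b)*x - a*x^2}
FOC: (y - b) - 2a*x = 0 => x* = (y - b)/(2a)
x* = (9.5505 + 4)/(2*2) = 3.3876
f*(9.5505) = (y-b)^2/(4a) = (9.5505 + 4)^2/(4*2)
= 183.6161/8 = 22.952


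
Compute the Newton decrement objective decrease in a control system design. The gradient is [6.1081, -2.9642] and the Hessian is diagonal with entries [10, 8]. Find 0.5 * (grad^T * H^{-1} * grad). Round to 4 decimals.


Step 1: H is diagonal, so H^(-1) * g = [0.6108, -0.3705].
Step 2: g^T H^(-1) g = sum_i g_i^2 / H_ii
  = (6.1081)^2/10 + (-2.9642)^2/8
  = 3.7309 + 1.0983 = 4.8292
Step 3: Objective decrease = 0.5 * g^T H^(-1) g = 2.4146


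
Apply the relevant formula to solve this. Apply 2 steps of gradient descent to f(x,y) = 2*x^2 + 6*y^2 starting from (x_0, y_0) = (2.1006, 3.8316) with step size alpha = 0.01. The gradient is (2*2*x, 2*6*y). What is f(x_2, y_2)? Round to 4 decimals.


Gradient descent on f(x,y) = 2*x^2 + 6*y^2.
Starting point: (2.1006, 3.8316), alpha = 0.01
Step 1: grad_x = 2*2*2.1006 = 8.4024, grad_y = 2*6*3.8316 = 45.9792
  x_1 = 2.1006 - 0.01*8.4024 = 2.0166
  y_1 = 3.8316 - 0.01*45.9792 = 3.3718
Step 2: grad_x = 2*2*2.0166 = 8.0663, grad_y = 2*6*3.3718 = 40.4617
  x_2 = 2.0166 - 0.01*8.0663 = 1.9359
  y_2 = 3.3718 - 0.01*40.4617 = 2.9672
f(1.9359, 2.9672) = 2*1.9359^2 + 6*2.9672^2 = 60.3209


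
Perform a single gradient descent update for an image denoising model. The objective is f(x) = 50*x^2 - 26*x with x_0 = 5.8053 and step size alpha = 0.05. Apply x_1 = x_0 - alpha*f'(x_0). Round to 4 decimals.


We compute the gradient at x_0 and apply the update.
f'(x) = 100*x - 26
f'(5.8053) = 100*5.8053 - 26 = 554.53
x_1 = 5.8053 - 0.05*554.53 = -21.9212


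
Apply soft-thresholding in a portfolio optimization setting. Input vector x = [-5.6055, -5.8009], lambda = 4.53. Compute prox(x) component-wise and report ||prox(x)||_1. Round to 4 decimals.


Soft-thresholding with lambda = 4.53:
prox(-5.6055) = sign(-5.6055)*max(|-5.6055| - 4.53, 0) = -1.0755
prox(-5.8009) = sign(-5.8009)*max(|-5.8009| - 4.53, 0) = -1.2709
prox(x) = [-1.0755, -1.2709]
||prox(x)||_1 = 1.0755 + 1.2709 = 2.3464


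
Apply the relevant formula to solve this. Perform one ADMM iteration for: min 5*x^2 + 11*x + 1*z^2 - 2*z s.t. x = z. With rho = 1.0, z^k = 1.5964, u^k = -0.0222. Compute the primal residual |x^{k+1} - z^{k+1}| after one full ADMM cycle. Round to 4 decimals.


ADMM iteration with rho = 1.0, z^k = 1.5964, u^k = -0.0222
Step 1: x-update.
Minimize 5*x^2 + 11*x + (1.0/2)*(x - 1.5964 - 0.0222)^2
FOC: (2*5 + 1.0)*x = -11 + 1.0*(1.5964 + 0.0222)
x^{k+1} = -0.8529
Step 2: z-update.
Minimize 1*z^2 - 2*z + (1.0/2)*(-0.8529 - z - 0.0222)^2
FOC: (2*1 + 1.0)*z = 2 + 1.0*(-0.8529 - 0.0222)
z^{k+1} = 0.375
Step 3: u-update.
u^{k+1} = -0.0222 - 0.8529 - 0.375 = -1.25
Step 4: Primal residual = |-0.8529 - 0.375| = 1.2278


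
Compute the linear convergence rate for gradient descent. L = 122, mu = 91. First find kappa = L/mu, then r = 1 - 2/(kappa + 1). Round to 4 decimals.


Step 1: Compute the condition number.
kappa = L/mu = 122/91 = 1.3407
Step 2: Compute the convergence rate.
r = 1 - 2/(kappa + 1) = 1 - 2*mu/(L + mu) = (L - mu)/(L + mu) = 31/213 = 0.1455


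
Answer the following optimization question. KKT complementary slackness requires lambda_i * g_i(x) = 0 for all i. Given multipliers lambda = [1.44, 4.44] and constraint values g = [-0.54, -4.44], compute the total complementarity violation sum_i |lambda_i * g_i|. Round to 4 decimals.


KKT complementary slackness check:
lambda_1 * g_1 = 1.44 * -0.54 = -0.7776
lambda_2 * g_2 = 4.44 * -4.44 = -19.7136
Total violation = 0.7776 + 19.7136 = 20.4912


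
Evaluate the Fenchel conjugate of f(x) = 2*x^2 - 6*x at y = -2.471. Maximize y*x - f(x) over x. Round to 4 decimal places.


f*(y) = sup_x {y*x - a*x^2 - b*x} = sup_x {(y-b)*x - a*x^2}
FOC: (y - b) - 2a*x = 0 => x* = (y - b)/(2a)
x* = (-2.471 + 6)/(2*2) = 0.8823
f*(-2.471) = (y-b)^2/(4a) = (-2.471 + 6)^2/(4*2)
= 12.4538/8 = 1.5567


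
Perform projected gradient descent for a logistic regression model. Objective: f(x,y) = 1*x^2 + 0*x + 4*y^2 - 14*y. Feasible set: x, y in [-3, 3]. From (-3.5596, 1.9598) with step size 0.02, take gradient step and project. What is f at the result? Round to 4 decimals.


Step 1: Compute gradient at (-3.5596, 1.9598).
grad_x = 2*1*-3.5596 + 0 = -7.1192
grad_y = 2*4*1.9598 - 14 = 1.6784
Step 2: Gradient step.
x_raw = -3.5596 - 0.02*-7.1192 = -3.4172
y_raw = 1.9598 - 0.02*1.6784 = 1.9262
Step 3: Project onto [-3, 3].
x_proj = clip(-3.4172) = -3.0
y_proj = clip(1.9262) = 1.9262
Step 4: Evaluate f.
f(-3.0, 1.9262) = -3.1258


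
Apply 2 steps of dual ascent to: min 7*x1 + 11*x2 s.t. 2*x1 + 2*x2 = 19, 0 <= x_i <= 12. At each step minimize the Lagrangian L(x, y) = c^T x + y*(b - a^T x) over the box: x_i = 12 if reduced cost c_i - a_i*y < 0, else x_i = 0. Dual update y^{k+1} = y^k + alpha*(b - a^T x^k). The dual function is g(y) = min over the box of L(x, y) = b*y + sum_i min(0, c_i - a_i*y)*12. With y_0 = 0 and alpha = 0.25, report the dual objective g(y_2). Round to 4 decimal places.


Dual ascent for LP: min 7*x1 + 11*x2, 2*x1 + 2*x2 = 19, 0 <= x_i <= 12
Step 1: y^k = 0.0, reduced costs: (7.0, 11.0)
  x^k = (0.0, 0.0), subgradient = b - a^T x = 19.0
  y^{k+1} = 0.0 + 0.25*19.0 = 4.75
Step 2: y^k = 4.75, reduced costs: (-2.5, 1.5)
  x^k = (12.0, 0.0), subgradient = b - a^T x = -5.0
  y^{k+1} = 4.75 + 0.25*-5.0 = 3.5
Dual objective at y_2 = 3.5: reduced costs (0.0, 4.0), box minimizer x = (0.0, 0.0)
g(y_2) = b*y + (c1 - a1*y)*x1 + (c2 - a2*y)*x2 = 19*3.5 + 0.0*0.0 + 4.0*0.0 = 66.5 + 0.0 + 0.0 = 66.5


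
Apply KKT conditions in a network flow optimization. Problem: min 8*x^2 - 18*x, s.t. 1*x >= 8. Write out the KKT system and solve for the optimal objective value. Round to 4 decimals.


Step 1: Try lambda = 0 (constraint inactive).
x_unc = 18/(2*8) = 1.125
Check: 1*1.125 = 1.125 < 8 -- violated!
Step 2: Constraint must be active: 1*x = 8
x* = 8/1 = 8.0
lambda = (2*8*8.0 - 18)/1 = 110.0
Step 3: Compute optimal value.
f(x*) = 8*8.0^2 - 18*8.0 = 368.0


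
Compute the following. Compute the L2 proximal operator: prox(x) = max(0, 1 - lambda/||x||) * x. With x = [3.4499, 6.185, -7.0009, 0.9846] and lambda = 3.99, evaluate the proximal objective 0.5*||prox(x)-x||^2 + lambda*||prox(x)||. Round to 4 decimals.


Step 1: Compute ||x||.
||x|| = 10.0069
Step 2: Compute scaling factor.
scale = max(0, 1 - 3.99/10.0069) = 0.6013
Step 3: prox(x) = [2.0743, 3.7189, -4.2095, 0.592]
||prox(x)|| = 6.0169
Step 4: Proximal objective.
0.5*||prox-x||^2 = 7.9601
lambda*||prox|| = 24.0074
Total = 31.9675


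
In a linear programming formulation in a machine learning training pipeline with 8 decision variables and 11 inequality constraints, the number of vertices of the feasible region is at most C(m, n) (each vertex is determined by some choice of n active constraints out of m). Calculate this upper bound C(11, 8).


Each vertex corresponds to some choice of n active constraints out of m, so the number of vertices is at most C(m, n) = m! / (n!(m-n)!).
m = 11, n = 8
Numerator: 11 * 10 * 9 * 8 * 7 * 6 * 5 * 4
Denominator: 8! = 40320
C(11, 8) = 165


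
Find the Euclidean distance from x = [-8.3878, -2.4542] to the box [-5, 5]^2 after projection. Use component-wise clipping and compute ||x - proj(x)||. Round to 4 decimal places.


Project each component onto [-5, 5].
clip(-8.3878) = -5.0, clip(-2.4542) = -2.4542
Projection = [-5.0, -2.4542]
Squared diffs: [11.4772, 0.0]
Distance = sqrt(11.4772) = 3.3878


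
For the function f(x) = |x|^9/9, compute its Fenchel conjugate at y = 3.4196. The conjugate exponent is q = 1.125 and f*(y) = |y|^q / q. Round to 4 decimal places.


The conjugate exponent q satisfies 1/p + 1/q = 1.
p = 9, so q = 9/(9 - 1) = 1.125
|y|^q = 3.4196^1.125 = 3.9877
f*(3.4196) = 3.9877 / 1.125 = 3.5446


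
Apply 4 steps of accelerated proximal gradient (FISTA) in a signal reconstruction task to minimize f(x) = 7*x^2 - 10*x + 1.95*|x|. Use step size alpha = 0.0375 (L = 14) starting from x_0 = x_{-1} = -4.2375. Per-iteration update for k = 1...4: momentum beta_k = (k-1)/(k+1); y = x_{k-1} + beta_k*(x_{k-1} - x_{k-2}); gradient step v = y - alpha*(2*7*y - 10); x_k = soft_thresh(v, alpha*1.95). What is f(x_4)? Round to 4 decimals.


FISTA on f(x) = 7*x^2 - 10*x + 1.95*|x|
L = 14, alpha = 0.0375
Iteration 1: beta = 0.0, y = -4.2375 + 0.0*(-4.2375 + 4.2375) = -4.2375
  grad(y) = -69.325, v = y - alpha*grad = -1.6378
  prox(v) = soft_thresh(-1.6378, 0.0731) = -1.5647
Iteration 2: beta = 0.3333, y = -1.5647 + 0.3333*(-1.5647 + 4.2375) = -0.6738
  grad(y) = -19.4325, v = y - alpha*grad = 0.055
  prox(v) = soft_thresh(0.055, 0.0731) = 0.0
Iteration 3: beta = 0.5, y = 0.0 + 0.5*(0.0 + 1.5647) = 0.7823
  grad(y) = 0.9528, v = y - alpha*grad = 0.7466
  prox(v) = soft_thresh(0.7466, 0.0731) = 0.6735
Iteration 4: beta = 0.6, y = 0.6735 + 0.6*(0.6735 - 0.0) = 1.0776
  grad(y) = 5.0861, v = y - alpha*grad = 0.8869
  prox(v) = soft_thresh(0.8869, 0.0731) = 0.8137
f(x_4) = 7*0.8137^2 - 10*0.8137 + 1.95*|0.8137| = -1.9154


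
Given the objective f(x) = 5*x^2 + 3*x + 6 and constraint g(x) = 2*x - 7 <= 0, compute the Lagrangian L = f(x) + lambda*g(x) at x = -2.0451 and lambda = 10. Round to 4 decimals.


Step 1: Evaluate f(x).
f(-2.0451) = 5*(-2.0451)^2 + 3*(-2.0451) + 6 = 20.7769
Step 2: Evaluate g(x).
g(-2.0451) = 2*-2.0451 - 7 = -11.0902
Step 3: Compute Lagrangian.
L = 20.7769 + 10*-11.0902 = -90.1251


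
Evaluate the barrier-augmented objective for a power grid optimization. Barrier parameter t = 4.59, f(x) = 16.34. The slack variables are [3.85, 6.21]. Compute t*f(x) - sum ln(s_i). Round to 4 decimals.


Step 1: Compute log-barrier.
ln values: [1.3481, 1.8262]
phi = -(1.3481 + 1.8262) = -3.1742
Step 2: Compute augmented objective.
t*f(x) = 4.59*16.34 = 75.0006
Total = 75.0006 - 3.1742 = 71.8264


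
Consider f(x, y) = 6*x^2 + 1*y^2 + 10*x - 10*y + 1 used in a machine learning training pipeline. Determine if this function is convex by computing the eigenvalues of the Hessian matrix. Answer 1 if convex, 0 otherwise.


The Hessian of f(x,y) = 6*x^2 + 1*y^2 + 10*x - 10*y + 1 is:
H = [[12, 0], [0, 2]]
Trace = 12 + 2 = 14
Determinant = 12*2 - (0)^2 = 24
Discriminant = (14)^2 - 4*24 = 100.0
Eigenvalues: lambda_1 = 2.0, lambda_2 = 12.0
The function is convex.

1


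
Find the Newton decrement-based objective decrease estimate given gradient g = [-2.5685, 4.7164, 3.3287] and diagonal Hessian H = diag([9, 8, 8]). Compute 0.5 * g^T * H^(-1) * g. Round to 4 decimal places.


Step 1: H is diagonal, so H^(-1) * g = [-0.2854, 0.5896, 0.4161].
Step 2: g^T H^(-1) g = sum_i g_i^2 / H_ii
  = (-2.5685)^2/9 + (4.7164)^2/8 + (3.3287)^2/8
  = 0.733 + 2.7806 + 1.385 = 4.8986
Step 3: Objective decrease = 0.5 * g^T H^(-1) g = 2.4493


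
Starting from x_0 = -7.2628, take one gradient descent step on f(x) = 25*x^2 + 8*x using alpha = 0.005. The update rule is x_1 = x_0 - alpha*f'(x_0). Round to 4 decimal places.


We compute the gradient at x_0 and apply the update.
f'(x) = 50*x + 8
f'(-7.2628) = 50*-7.2628 + 8 = -355.14
x_1 = -7.2628 - 0.005*-355.14 = -5.4871


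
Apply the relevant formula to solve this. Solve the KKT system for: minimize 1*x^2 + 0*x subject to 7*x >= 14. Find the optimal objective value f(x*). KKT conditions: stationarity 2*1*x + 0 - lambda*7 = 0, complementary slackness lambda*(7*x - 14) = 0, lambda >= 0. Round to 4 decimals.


Step 1: Try lambda = 0 (constraint inactive).
x_unc = 0/(2*1) = 0.0
Check: 7*0.0 = 0.0 < 14 -- violated!
Step 2: Constraint must be active: 7*x = 14
x* = 14/7 = 2.0
lambda = (2*1*2.0 + 0)/7 = 0.5714
Step 3: Compute optimal value.
f(x*) = 1*2.0^2 + 0*2.0 = 4.0


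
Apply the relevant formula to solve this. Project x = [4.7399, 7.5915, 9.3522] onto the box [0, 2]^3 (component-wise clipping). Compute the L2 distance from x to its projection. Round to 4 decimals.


Project each component onto [0, 2].
clip(4.7399) = 2.0, clip(7.5915) = 2.0, clip(9.3522) = 2.0
Projection = [2.0, 2.0, 2.0]
Squared diffs: [7.5071, 31.2649, 54.0548]
Distance = sqrt(92.8268) = 9.6347


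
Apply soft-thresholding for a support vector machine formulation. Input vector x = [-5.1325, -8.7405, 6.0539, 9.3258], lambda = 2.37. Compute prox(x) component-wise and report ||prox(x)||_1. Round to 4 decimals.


Soft-thresholding with lambda = 2.37:
prox(-5.1325) = sign(-5.1325)*max(|-5.1325| - 2.37, 0) = -2.7625
prox(-8.7405) = sign(-8.7405)*max(|-8.7405| - 2.37, 0) = -6.3705
prox(6.0539) = sign(6.0539)*max(|6.0539| - 2.37, 0) = 3.6839
prox(9.3258) = sign(9.3258)*max(|9.3258| - 2.37, 0) = 6.9558
prox(x) = [-2.7625, -6.3705, 3.6839, 6.9558]
||prox(x)||_1 = 2.7625 + 6.3705 + 3.6839 + 6.9558 = 19.7727


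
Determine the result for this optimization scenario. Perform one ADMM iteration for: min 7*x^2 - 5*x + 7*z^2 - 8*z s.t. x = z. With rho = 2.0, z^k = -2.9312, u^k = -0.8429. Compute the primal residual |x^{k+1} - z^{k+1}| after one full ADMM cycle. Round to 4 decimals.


ADMM iteration with rho = 2.0, z^k = -2.9312, u^k = -0.8429
Step 1: x-update.
Minimize 7*x^2 - 5*x + (2.0/2)*(x + 2.9312 - 0.8429)^2
FOC: (2*7 + 2.0)*x = 5 + 2.0*(-2.9312 + 0.8429)
x^{k+1} = 0.0515
Step 2: z-update.
Minimize 7*z^2 - 8*z + (2.0/2)*(0.0515 - z - 0.8429)^2
FOC: (2*7 + 2.0)*z = 8 + 2.0*(0.0515 - 0.8429)
z^{k+1} = 0.4011
Step 3: u-update.
u^{k+1} = -0.8429 + 0.0515 - 0.4011 = -1.1925
Step 4: Primal residual = |0.0515 - 0.4011| = 0.3496


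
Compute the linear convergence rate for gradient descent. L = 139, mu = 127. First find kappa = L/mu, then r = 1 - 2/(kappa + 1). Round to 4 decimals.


Step 1: Compute the condition number.
kappa = L/mu = 139/127 = 1.0945
Step 2: Compute the convergence rate.
r = 1 - 2/(kappa + 1) = 1 - 2*mu/(L + mu) = (L - mu)/(L + mu) = 12/266 = 0.0451


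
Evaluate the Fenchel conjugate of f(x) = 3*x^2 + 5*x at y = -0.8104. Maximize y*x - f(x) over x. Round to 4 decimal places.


f*(y) = sup_x {y*x - a*x^2 - b*x} = sup_x {(y-b)*x - a*x^2}
FOC: (y - b) - 2a*x = 0 => x* = (y - b)/(2a)
x* = (-0.8104 - 5)/(2*3) = -0.9684
f*(-0.8104) = (y-b)^2/(4a) = (-0.8104 - 5)^2/(4*3)
= 33.7607/12 = 2.8134


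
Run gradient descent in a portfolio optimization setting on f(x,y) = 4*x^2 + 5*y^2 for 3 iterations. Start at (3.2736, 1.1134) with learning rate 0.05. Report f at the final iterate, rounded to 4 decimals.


Gradient descent on f(x,y) = 4*x^2 + 5*y^2.
Starting point: (3.2736, 1.1134), alpha = 0.05
Step 1: grad_x = 2*4*3.2736 = 26.1888, grad_y = 2*5*1.1134 = 11.134
  x_1 = 3.2736 - 0.05*26.1888 = 1.9642
  y_1 = 1.1134 - 0.05*11.134 = 0.5567
Step 2: grad_x = 2*4*1.9642 = 15.7133, grad_y = 2*5*0.5567 = 5.567
  x_2 = 1.9642 - 0.05*15.7133 = 1.1785
  y_2 = 0.5567 - 0.05*5.567 = 0.2784
Step 3: grad_x = 2*4*1.1785 = 9.428, grad_y = 2*5*0.2784 = 2.7835
  x_3 = 1.1785 - 0.05*9.428 = 0.7071
  y_3 = 0.2784 - 0.05*2.7835 = 0.1392
f(0.7071, 0.1392) = 4*0.7071^2 + 5*0.1392^2 = 2.0968


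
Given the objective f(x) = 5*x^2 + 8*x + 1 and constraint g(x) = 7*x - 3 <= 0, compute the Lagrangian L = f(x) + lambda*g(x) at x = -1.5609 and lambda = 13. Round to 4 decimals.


Step 1: Evaluate f(x).
f(-1.5609) = 5*(-1.5609)^2 + 8*(-1.5609) + 1 = 0.6948
Step 2: Evaluate g(x).
g(-1.5609) = 7*-1.5609 - 3 = -13.9263
Step 3: Compute Lagrangian.
L = 0.6948 + 13*-13.9263 = -180.3471


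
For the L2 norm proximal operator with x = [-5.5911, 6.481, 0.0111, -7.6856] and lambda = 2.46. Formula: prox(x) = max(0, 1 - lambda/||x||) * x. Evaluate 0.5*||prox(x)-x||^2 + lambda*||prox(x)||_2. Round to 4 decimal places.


Step 1: Compute ||x||.
||x|| = 11.5036
Step 2: Compute scaling factor.
scale = max(0, 1 - 2.46/11.5036) = 0.7862
Step 3: prox(x) = [-4.3955, 5.0951, 0.0087, -6.0421]
||prox(x)|| = 9.0436
Step 4: Proximal objective.
0.5*||prox-x||^2 = 3.0258
lambda*||prox|| = 22.2473
Total = 25.273


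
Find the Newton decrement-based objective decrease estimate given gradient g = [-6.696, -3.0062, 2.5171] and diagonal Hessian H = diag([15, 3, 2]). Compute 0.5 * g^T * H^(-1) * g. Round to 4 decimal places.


Step 1: H is diagonal, so H^(-1) * g = [-0.4464, -1.0021, 1.2586].
Step 2: g^T H^(-1) g = sum_i g_i^2 / H_ii
  = (-6.696)^2/15 + (-3.0062)^2/3 + (2.5171)^2/2
  = 2.9891 + 3.0124 + 3.1679 = 9.1694
Step 3: Objective decrease = 0.5 * g^T H^(-1) g = 4.5847


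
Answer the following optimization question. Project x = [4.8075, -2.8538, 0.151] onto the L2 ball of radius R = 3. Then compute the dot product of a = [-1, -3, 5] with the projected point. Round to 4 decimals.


Step 1: Compute ||x|| (intermediates to 6 decimals).
||x|| = sqrt(4.8075^2 + (-2.8538)^2 + 0.151^2) = 5.592766
Step 2: Project.
Since ||x|| > R, scale = R/||x|| = 3/5.592766 = 0.536407, proj(x) = scale * x
proj(x) = [2.578777, -1.530798, 0.080997]
Step 3: Dot product.
a^T * proj(x) = -1*2.578777 - 3*(-1.530798) + 5*0.080997 = 2.4186


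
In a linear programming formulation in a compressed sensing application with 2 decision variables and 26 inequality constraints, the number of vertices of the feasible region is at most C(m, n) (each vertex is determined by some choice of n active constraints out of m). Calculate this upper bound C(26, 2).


Each vertex corresponds to some choice of n active constraints out of m, so the number of vertices is at most C(m, n) = m! / (n!(m-n)!).
m = 26, n = 2
Numerator: 26 * 25
Denominator: 2! = 2
C(26, 2) = 325


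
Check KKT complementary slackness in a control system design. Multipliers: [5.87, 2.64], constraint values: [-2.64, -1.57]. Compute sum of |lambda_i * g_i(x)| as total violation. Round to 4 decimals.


KKT complementary slackness check:
lambda_1 * g_1 = 5.87 * -2.64 = -15.4968
lambda_2 * g_2 = 2.64 * -1.57 = -4.1448
Total violation = 15.4968 + 4.1448 = 19.6416


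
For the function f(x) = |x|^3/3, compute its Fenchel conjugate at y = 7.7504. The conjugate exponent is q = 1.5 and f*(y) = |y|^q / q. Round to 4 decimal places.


The conjugate exponent q satisfies 1/p + 1/q = 1.
p = 3, so q = 3/(3 - 1) = 1.5
|y|^q = 7.7504^1.5 = 21.5768
f*(7.7504) = 21.5768 / 1.5 = 14.3845


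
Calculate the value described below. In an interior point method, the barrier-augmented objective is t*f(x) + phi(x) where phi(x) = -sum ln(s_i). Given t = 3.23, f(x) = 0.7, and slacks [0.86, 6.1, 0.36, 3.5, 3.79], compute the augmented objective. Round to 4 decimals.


Step 1: Compute log-barrier.
ln values: [-0.1508, 1.8083, -1.0217, 1.2528, 1.3324]
phi = -(-0.1508 + 1.8083 - 1.0217 + 1.2528 + 1.3324) = -3.2209
Step 2: Compute augmented objective.
t*f(x) = 3.23*0.7 = 2.261
Total = 2.261 - 3.2209 = -0.9599


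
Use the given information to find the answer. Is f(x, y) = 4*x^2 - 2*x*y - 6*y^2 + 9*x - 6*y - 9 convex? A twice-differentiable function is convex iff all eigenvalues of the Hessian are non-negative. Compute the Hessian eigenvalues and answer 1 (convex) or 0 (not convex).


The Hessian of f(x,y) = 4*x^2 - 2*x*y - 6*y^2 + 9*x - 6*y - 9 is:
H = [[8, -2], [-2, -12]]
Trace = 8 - 12 = -4
Determinant = 8*-12 - (-2)^2 = -100
Discriminant = (-4)^2 - 4*-100 = 416.0
Eigenvalues: lambda_1 = -12.198, lambda_2 = 8.198
The function is not convex.

0


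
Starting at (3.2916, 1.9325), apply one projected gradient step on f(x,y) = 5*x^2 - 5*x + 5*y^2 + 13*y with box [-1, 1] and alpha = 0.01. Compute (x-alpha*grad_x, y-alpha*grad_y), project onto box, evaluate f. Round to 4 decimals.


Step 1: Compute gradient at (3.2916, 1.9325).
grad_x = 2*5*3.2916 - 5 = 27.916
grad_y = 2*5*1.9325 + 13 = 32.325
Step 2: Gradient step.
x_raw = 3.2916 - 0.01*27.916 = 3.0124
y_raw = 1.9325 - 0.01*32.325 = 1.6093
Step 3: Project onto [-1, 1].
x_proj = clip(3.0124) = 1.0
y_proj = clip(1.6093) = 1.0
Step 4: Evaluate f.
f(1.0, 1.0) = 18.0


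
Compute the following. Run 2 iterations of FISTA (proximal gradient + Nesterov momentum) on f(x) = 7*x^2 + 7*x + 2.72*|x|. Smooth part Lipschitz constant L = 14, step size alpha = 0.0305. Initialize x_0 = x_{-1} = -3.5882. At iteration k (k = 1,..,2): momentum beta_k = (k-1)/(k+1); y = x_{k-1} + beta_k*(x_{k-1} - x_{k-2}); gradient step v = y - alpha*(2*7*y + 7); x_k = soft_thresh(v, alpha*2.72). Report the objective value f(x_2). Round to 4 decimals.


FISTA on f(x) = 7*x^2 + 7*x + 2.72*|x|
L = 14, alpha = 0.0305
Iteration 1: beta = 0.0, y = -3.5882 + 0.0*(-3.5882 + 3.5882) = -3.5882
  grad(y) = -43.2348, v = y - alpha*grad = -2.2695
  prox(v) = soft_thresh(-2.2695, 0.083) = -2.1866
Iteration 2: beta = 0.3333, y = -2.1866 + 0.3333*(-2.1866 + 3.5882) = -1.7194
  grad(y) = -17.0712, v = y - alpha*grad = -1.1987
  prox(v) = soft_thresh(-1.1987, 0.083) = -1.1157
f(x_2) = 7*(-1.1157)^2 + 7*(-1.1157) + 2.72*|-1.1157| = 3.9388


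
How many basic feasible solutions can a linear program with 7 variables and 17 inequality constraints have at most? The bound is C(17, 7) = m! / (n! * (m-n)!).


Each vertex corresponds to some choice of n active constraints out of m, so the number of vertices is at most C(m, n) = m! / (n!(m-n)!).
m = 17, n = 7
Numerator: 17 * 16 * 15 * 14 * 13 * 12 * 11
Denominator: 7! = 5040
C(17, 7) = 19448


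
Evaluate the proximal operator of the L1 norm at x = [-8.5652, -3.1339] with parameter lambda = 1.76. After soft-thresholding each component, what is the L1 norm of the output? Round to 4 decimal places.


Soft-thresholding with lambda = 1.76:
prox(-8.5652) = sign(-8.5652)*max(|-8.5652| - 1.76, 0) = -6.8052
prox(-3.1339) = sign(-3.1339)*max(|-3.1339| - 1.76, 0) = -1.3739
prox(x) = [-6.8052, -1.3739]
||prox(x)||_1 = 6.8052 + 1.3739 = 8.1791


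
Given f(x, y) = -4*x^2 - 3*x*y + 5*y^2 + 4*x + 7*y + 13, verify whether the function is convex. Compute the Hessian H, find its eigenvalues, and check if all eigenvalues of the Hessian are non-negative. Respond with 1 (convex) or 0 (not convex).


The Hessian of f(x,y) = -4*x^2 - 3*x*y + 5*y^2 + 4*x + 7*y + 13 is:
H = [[-8, -3], [-3, 10]]
Trace = -8 + 10 = 2
Determinant = -8*10 - (-3)^2 = -89
Discriminant = (2)^2 - 4*-89 = 360.0
Eigenvalues: lambda_1 = -8.4868, lambda_2 = 10.4868
The function is not convex.

0


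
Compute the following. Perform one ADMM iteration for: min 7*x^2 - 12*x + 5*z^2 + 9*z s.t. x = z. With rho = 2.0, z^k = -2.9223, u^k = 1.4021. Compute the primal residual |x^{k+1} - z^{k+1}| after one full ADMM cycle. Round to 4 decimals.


ADMM iteration with rho = 2.0, z^k = -2.9223, u^k = 1.4021
Step 1: x-update.
Minimize 7*x^2 - 12*x + (2.0/2)*(x + 2.9223 + 1.4021)^2
FOC: (2*7 + 2.0)*x = 12 + 2.0*(-2.9223 - 1.4021)
x^{k+1} = 0.2095
Step 2: z-update.
Minimize 5*z^2 + 9*z + (2.0/2)*(0.2095 - z + 1.4021)^2
FOC: (2*5 + 2.0)*z = -9 + 2.0*(0.2095 + 1.4021)
z^{k+1} = -0.4814
Step 3: u-update.
u^{k+1} = 1.4021 + 0.2095 + 0.4814 = 2.093
Step 4: Primal residual = |0.2095 + 0.4814| = 0.6909


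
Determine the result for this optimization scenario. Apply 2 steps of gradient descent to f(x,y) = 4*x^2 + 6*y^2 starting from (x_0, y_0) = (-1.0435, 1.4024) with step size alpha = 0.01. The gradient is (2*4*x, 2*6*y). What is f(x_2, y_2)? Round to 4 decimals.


Gradient descent on f(x,y) = 4*x^2 + 6*y^2.
Starting point: (-1.0435, 1.4024), alpha = 0.01
Step 1: grad_x = 2*4*-1.0435 = -8.348, grad_y = 2*6*1.4024 = 16.8288
  x_1 = -1.0435 - 0.01*-8.348 = -0.96
  y_1 = 1.4024 - 0.01*16.8288 = 1.2341
Step 2: grad_x = 2*4*-0.96 = -7.6802, grad_y = 2*6*1.2341 = 14.8093
  x_2 = -0.96 - 0.01*-7.6802 = -0.8832
  y_2 = 1.2341 - 0.01*14.8093 = 1.086
f(-0.8832, 1.086) = 4*(-0.8832)^2 + 6*1.086^2 = 10.1969


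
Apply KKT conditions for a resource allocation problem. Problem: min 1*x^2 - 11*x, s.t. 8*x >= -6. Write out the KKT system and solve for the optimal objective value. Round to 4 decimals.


Step 1: Try lambda = 0 (constraint inactive).
Stationarity: 2*1*x - 11 = 0
x* = 11/(2*1) = 5.5
Check constraint: 8*5.5 = 44.0 >= -6 -- satisfied.
Step 2: Compute optimal value.
f(x*) = 1*5.5^2 - 11*5.5 = -30.25


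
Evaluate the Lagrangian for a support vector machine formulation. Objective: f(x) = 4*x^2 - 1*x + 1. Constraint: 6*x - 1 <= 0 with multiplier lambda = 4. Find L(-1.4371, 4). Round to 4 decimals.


Step 1: Evaluate f(x).
f(-1.4371) = 4*(-1.4371)^2 - 1*(-1.4371) + 1 = 10.6981
Step 2: Evaluate g(x).
g(-1.4371) = 6*-1.4371 - 1 = -9.6226
Step 3: Compute Lagrangian.
L = 10.6981 + 4*-9.6226 = -27.7923


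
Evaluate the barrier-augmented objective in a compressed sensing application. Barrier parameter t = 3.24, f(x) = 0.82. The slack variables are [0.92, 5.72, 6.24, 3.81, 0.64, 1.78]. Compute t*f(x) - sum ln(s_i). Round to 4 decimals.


Step 1: Compute log-barrier.
ln values: [-0.0834, 1.744, 1.831, 1.3376, -0.4463, 0.5766]
phi = -(-0.0834 + 1.744 + 1.831 + 1.3376 - 0.4463 + 0.5766) = -4.9595
Step 2: Compute augmented objective.
t*f(x) = 3.24*0.82 = 2.6568
Total = 2.6568 - 4.9595 = -2.3027


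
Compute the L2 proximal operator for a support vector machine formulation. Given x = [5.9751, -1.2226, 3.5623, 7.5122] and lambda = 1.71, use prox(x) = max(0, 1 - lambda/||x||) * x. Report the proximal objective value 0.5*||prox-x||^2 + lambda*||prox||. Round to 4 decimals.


Step 1: Compute ||x||.
||x|| = 10.3111
Step 2: Compute scaling factor.
scale = max(0, 1 - 1.71/10.3111) = 0.8342
Step 3: prox(x) = [4.9842, -1.0198, 2.9715, 6.2664]
||prox(x)|| = 8.6011
Step 4: Proximal objective.
0.5*||prox-x||^2 = 1.4621
lambda*||prox|| = 14.7079
Total = 16.17


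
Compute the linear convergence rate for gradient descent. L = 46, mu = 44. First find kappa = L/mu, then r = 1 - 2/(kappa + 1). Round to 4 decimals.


Step 1: Compute the condition number.
kappa = L/mu = 46/44 = 1.0455
Step 2: Compute the convergence rate.
r = 1 - 2/(kappa + 1) = 1 - 2*mu/(L + mu) = (L - mu)/(L + mu) = 2/90 = 0.0222


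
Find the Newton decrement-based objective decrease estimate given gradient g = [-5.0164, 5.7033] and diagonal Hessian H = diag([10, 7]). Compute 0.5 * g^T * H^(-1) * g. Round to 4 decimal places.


Step 1: H is diagonal, so H^(-1) * g = [-0.5016, 0.8148].
Step 2: g^T H^(-1) g = sum_i g_i^2 / H_ii
  = (-5.0164)^2/10 + (5.7033)^2/7
  = 2.5164 + 4.6468 = 7.1632
Step 3: Objective decrease = 0.5 * g^T H^(-1) g = 3.5816


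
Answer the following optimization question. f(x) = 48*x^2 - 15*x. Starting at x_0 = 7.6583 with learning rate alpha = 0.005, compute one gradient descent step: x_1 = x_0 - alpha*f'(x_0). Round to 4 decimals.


We compute the gradient at x_0 and apply the update.
f'(x) = 96*x - 15
f'(7.6583) = 96*7.6583 - 15 = 720.1968
x_1 = 7.6583 - 0.005*720.1968 = 4.0573


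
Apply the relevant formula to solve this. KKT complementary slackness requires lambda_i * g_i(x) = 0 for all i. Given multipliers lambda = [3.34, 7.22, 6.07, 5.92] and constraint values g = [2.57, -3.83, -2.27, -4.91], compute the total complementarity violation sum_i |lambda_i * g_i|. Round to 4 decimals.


KKT complementary slackness check:
lambda_1 * g_1 = 3.34 * 2.57 = 8.5838
lambda_2 * g_2 = 7.22 * -3.83 = -27.6526
lambda_3 * g_3 = 6.07 * -2.27 = -13.7789
lambda_4 * g_4 = 5.92 * -4.91 = -29.0672
Total violation = 8.5838 + 27.6526 + 13.7789 + 29.0672 = 79.0825


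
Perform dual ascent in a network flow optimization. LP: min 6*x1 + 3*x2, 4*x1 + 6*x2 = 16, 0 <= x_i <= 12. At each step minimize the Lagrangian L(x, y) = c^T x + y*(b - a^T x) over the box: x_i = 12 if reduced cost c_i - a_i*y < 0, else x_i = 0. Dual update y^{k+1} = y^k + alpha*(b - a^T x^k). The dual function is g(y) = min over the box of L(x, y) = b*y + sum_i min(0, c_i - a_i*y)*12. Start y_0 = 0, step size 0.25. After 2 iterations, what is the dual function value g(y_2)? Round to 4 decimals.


Dual ascent for LP: min 6*x1 + 3*x2, 4*x1 + 6*x2 = 16, 0 <= x_i <= 12
Step 1: y^k = 0.0, reduced costs: (6.0, 3.0)
  x^k = (0.0, 0.0), subgradient = b - a^T x = 16.0
  y^{k+1} = 0.0 + 0.25*16.0 = 4.0
Step 2: y^k = 4.0, reduced costs: (-10.0, -21.0)
  x^k = (12.0, 12.0), subgradient = b - a^T x = -104.0
  y^{k+1} = 4.0 + 0.25*-104.0 = -22.0
Dual objective at y_2 = -22.0: reduced costs (94.0, 135.0), box minimizer x = (0.0, 0.0)
g(y_2) = b*y + (c1 - a1*y)*x1 + (c2 - a2*y)*x2 = 16*(-22.0) + 94.0*0.0 + 135.0*0.0 = -352.0 + 0.0 + 0.0 = -352.0


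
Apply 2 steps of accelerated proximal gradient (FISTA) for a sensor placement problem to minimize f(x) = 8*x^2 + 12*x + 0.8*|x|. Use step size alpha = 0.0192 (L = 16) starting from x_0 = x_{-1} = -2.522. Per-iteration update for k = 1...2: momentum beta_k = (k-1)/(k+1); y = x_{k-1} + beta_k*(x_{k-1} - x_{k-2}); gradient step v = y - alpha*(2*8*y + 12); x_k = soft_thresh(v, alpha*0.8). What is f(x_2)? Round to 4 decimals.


FISTA on f(x) = 8*x^2 + 12*x + 0.8*|x|
L = 16, alpha = 0.0192
Iteration 1: beta = 0.0, y = -2.522 + 0.0*(-2.522 + 2.522) = -2.522
  grad(y) = -28.352, v = y - alpha*grad = -1.9776
  prox(v) = soft_thresh(-1.9776, 0.0154) = -1.9623
Iteration 2: beta = 0.3333, y = -1.9623 + 0.3333*(-1.9623 + 2.522) = -1.7757
  grad(y) = -16.4113, v = y - alpha*grad = -1.4606
  prox(v) = soft_thresh(-1.4606, 0.0154) = -1.4453
f(x_2) = 8*(-1.4453)^2 + 12*(-1.4453) + 0.8*|-1.4453| = 0.5232


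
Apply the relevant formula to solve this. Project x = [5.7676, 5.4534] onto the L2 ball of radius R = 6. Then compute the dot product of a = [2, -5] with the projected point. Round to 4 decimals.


Step 1: Compute ||x|| (intermediates to 6 decimals).
||x|| = sqrt(5.7676^2 + 5.4534^2) = 7.937555
Step 2: Project.
Since ||x|| > R, scale = R/||x|| = 6/7.937555 = 0.7559, proj(x) = scale * x
proj(x) = [4.359729, 4.122225]
Step 3: Dot product.
a^T * proj(x) = 2*4.359729 - 5*4.122225 = -11.8917


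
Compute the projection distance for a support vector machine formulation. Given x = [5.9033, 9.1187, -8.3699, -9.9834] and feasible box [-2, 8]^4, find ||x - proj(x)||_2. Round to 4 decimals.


Project each component onto [-2, 8].
clip(5.9033) = 5.9033, clip(9.1187) = 8.0, clip(-8.3699) = -2.0, clip(-9.9834) = -2.0
Projection = [5.9033, 8.0, -2.0, -2.0]
Squared diffs: [0.0, 1.2515, 40.5756, 63.7347]
Distance = sqrt(105.5618) = 10.2743


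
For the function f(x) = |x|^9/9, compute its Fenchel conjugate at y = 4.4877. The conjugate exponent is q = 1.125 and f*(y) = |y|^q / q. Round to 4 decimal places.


The conjugate exponent q satisfies 1/p + 1/q = 1.
p = 9, so q = 9/(9 - 1) = 1.125
|y|^q = 4.4877^1.125 = 5.4141
f*(4.4877) = 5.4141 / 1.125 = 4.8125


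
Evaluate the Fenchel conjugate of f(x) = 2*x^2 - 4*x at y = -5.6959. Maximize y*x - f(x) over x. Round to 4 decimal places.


f*(y) = sup_x {y*x - a*x^2 - b*x} = sup_x {(y-b)*x - a*x^2}
FOC: (y - b) - 2a*x = 0 => x* = (y - b)/(2a)
x* = (-5.6959 + 4)/(2*2) = -0.424
f*(-5.6959) = (y-b)^2/(4a) = (-5.6959 + 4)^2/(4*2)
= 2.8761/8 = 0.3595


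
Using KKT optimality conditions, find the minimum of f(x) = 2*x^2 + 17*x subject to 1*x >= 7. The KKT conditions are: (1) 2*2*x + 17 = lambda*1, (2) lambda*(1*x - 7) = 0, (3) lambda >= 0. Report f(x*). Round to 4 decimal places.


Step 1: Try lambda = 0 (constraint inactive).
x_unc = -17/(2*2) = -4.25
Check: 1*-4.25 = -4.25 < 7 -- violated!
Step 2: Constraint must be active: 1*x = 7
x* = 7/1 = 7.0
lambda = (2*2*7.0 + 17)/1 = 45.0
Step 3: Compute optimal value.
f(x*) = 2*7.0^2 + 17*7.0 = 217.0


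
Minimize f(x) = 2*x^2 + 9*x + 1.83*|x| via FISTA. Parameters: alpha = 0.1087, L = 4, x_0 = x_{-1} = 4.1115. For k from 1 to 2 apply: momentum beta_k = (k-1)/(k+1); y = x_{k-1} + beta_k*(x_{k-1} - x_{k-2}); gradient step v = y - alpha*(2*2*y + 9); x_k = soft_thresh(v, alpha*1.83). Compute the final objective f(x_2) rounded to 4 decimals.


FISTA on f(x) = 2*x^2 + 9*x + 1.83*|x|
L = 4, alpha = 0.1087
Iteration 1: beta = 0.0, y = 4.1115 + 0.0*(4.1115 - 4.1115) = 4.1115
  grad(y) = 25.446, v = y - alpha*grad = 1.3455
  prox(v) = soft_thresh(1.3455, 0.1989) = 1.1466
Iteration 2: beta = 0.3333, y = 1.1466 + 0.3333*(1.1466 - 4.1115) = 0.1583
  grad(y) = 9.6332, v = y - alpha*grad = -0.8888
  prox(v) = soft_thresh(-0.8888, 0.1989) = -0.6899
f(x_2) = 2*(-0.6899)^2 + 9*(-0.6899) + 1.83*|-0.6899| = -3.9947


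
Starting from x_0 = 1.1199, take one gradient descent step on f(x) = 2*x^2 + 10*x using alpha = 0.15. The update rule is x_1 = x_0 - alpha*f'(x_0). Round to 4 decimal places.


We compute the gradient at x_0 and apply the update.
f'(x) = 4*x + 10
f'(1.1199) = 4*1.1199 + 10 = 14.4796
x_1 = 1.1199 - 0.15*14.4796 = -1.052


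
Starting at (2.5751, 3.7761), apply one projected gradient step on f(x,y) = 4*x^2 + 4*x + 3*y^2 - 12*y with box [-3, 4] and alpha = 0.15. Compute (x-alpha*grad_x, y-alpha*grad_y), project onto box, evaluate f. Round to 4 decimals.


Step 1: Compute gradient at (2.5751, 3.7761).
grad_x = 2*4*2.5751 + 4 = 24.6008
grad_y = 2*3*3.7761 - 12 = 10.6566
Step 2: Gradient step.
x_raw = 2.5751 - 0.15*24.6008 = -1.115
y_raw = 3.7761 - 0.15*10.6566 = 2.1776
Step 3: Project onto [-3, 4].
x_proj = clip(-1.115) = -1.115
y_proj = clip(2.1776) = 2.1776
Step 4: Evaluate f.
f(-1.115, 2.1776) = -11.3924


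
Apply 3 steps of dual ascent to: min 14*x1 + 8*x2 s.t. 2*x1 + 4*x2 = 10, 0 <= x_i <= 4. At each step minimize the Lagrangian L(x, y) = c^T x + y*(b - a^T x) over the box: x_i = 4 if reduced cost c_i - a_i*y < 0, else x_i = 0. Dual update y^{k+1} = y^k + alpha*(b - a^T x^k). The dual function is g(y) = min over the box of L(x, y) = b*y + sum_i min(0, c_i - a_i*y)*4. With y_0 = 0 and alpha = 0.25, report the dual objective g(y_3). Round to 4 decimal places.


Dual ascent for LP: min 14*x1 + 8*x2, 2*x1 + 4*x2 = 10, 0 <= x_i <= 4
Step 1: y^k = 0.0, reduced costs: (14.0, 8.0)
  x^k = (0.0, 0.0), subgradient = b - a^T x = 10.0
  y^{k+1} = 0.0 + 0.25*10.0 = 2.5
Step 2: y^k = 2.5, reduced costs: (9.0, -2.0)
  x^k = (0.0, 4.0), subgradient = b - a^T x = -6.0
  y^{k+1} = 2.5 + 0.25*-6.0 = 1.0
Step 3: y^k = 1.0, reduced costs: (12.0, 4.0)
  x^k = (0.0, 0.0), subgradient = b - a^T x = 10.0
  y^{k+1} = 1.0 + 0.25*10.0 = 3.5
Dual objective at y_3 = 3.5: reduced costs (7.0, -6.0), box minimizer x = (0.0, 4.0)
g(y_3) = b*y + (c1 - a1*y)*x1 + (c2 - a2*y)*x2 = 10*3.5 + 7.0*0.0 + (-6.0)*4.0 = 35.0 + 0.0 - 24.0 = 11.0
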